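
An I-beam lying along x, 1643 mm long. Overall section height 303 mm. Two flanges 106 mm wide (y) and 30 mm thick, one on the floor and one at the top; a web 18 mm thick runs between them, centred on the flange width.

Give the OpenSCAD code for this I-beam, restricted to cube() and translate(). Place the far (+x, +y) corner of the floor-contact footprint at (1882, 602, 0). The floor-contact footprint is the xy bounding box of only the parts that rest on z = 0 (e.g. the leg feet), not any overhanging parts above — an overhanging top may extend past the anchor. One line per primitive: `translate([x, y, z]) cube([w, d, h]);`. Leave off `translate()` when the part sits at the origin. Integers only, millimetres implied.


translate([239, 496, 0]) cube([1643, 106, 30]);
translate([239, 540, 30]) cube([1643, 18, 243]);
translate([239, 496, 273]) cube([1643, 106, 30]);


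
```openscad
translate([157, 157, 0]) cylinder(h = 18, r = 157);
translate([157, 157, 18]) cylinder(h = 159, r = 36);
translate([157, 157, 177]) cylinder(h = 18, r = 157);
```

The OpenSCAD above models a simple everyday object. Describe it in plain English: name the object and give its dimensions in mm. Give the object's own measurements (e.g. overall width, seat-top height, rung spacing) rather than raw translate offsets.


A spool: two coaxial disc flanges of radius 157 mm and thickness 18 mm, joined by a core cylinder of radius 36 mm and height 159 mm. The lower flange rests on z = 0 and the three cylinders share a vertical axis.


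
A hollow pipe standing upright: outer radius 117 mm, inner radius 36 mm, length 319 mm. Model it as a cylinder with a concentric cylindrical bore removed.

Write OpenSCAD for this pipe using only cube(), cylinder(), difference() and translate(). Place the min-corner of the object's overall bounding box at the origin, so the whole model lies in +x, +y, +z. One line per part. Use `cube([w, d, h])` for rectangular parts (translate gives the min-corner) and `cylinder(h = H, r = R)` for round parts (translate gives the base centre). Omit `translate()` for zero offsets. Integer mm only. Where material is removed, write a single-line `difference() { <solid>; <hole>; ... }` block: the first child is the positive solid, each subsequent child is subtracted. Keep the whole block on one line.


difference() { translate([117, 117, 0]) cylinder(h = 319, r = 117); translate([117, 117, 0]) cylinder(h = 319, r = 36); }


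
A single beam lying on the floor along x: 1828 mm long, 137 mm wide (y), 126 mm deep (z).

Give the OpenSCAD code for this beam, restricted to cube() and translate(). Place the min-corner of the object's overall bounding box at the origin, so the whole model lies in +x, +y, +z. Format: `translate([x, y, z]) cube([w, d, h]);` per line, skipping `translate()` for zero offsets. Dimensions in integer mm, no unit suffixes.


cube([1828, 137, 126]);


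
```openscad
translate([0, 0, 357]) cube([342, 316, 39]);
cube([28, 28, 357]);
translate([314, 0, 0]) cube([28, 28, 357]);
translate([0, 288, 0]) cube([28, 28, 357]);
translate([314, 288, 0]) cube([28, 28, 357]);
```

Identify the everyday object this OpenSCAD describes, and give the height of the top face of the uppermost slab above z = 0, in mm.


A stool. The seat height is 396 mm.

A 342×316×39 slab at z = 357 on four corner posts — a stool. The seat top is 357 + 39 = 396 mm.


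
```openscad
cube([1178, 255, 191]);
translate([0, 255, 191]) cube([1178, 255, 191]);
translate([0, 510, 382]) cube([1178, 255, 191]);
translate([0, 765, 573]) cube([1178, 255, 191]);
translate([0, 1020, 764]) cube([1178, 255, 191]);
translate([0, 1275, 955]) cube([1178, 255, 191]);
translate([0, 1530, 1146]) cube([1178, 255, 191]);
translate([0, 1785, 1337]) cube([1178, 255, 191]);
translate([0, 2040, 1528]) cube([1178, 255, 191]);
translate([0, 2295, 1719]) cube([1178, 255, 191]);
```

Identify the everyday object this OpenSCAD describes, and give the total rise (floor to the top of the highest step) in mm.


A staircase. The total rise is 1910 mm.

10 identical blocks, each offset up and back from the previous — a staircase. Each step is 191 mm tall and there are 10 of them, so the total rise is 10 × 191 = 1910 mm.


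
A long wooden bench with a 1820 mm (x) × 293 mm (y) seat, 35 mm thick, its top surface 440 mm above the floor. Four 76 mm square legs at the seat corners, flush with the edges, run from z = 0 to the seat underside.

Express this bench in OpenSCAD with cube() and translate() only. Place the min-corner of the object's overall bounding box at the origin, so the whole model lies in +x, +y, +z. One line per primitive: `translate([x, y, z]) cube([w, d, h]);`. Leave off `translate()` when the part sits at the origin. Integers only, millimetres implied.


translate([0, 0, 405]) cube([1820, 293, 35]);
cube([76, 76, 405]);
translate([0, 217, 0]) cube([76, 76, 405]);
translate([1744, 0, 0]) cube([76, 76, 405]);
translate([1744, 217, 0]) cube([76, 76, 405]);


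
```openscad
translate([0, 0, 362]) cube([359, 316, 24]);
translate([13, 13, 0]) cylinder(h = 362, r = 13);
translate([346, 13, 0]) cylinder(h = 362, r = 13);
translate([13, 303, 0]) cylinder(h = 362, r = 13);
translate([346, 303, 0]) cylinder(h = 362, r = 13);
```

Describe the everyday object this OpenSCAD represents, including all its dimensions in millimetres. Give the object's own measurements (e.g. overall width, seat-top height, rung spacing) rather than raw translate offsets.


A simple wooden stool: a rectangular seat 359 mm (x) by 316 mm (y), 24 mm thick, top face at z = 386 mm, on four round legs, each 26 mm in diameter. The legs rest on z = 0, each leg's axis is inset half a diameter from the nearest pair of seat edges (so the leg's bounding box is flush with the corner).


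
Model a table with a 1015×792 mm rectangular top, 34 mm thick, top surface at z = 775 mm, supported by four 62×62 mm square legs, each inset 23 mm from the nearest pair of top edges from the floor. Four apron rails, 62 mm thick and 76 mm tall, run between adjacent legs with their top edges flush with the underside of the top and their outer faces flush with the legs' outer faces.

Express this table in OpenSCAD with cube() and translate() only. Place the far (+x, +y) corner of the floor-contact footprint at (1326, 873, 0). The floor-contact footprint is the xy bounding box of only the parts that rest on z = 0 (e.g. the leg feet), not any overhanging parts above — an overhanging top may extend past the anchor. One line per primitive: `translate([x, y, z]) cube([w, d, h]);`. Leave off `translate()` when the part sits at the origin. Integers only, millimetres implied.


translate([334, 104, 741]) cube([1015, 792, 34]);
translate([357, 127, 0]) cube([62, 62, 741]);
translate([1264, 127, 0]) cube([62, 62, 741]);
translate([357, 811, 0]) cube([62, 62, 741]);
translate([1264, 811, 0]) cube([62, 62, 741]);
translate([419, 127, 665]) cube([845, 62, 76]);
translate([419, 811, 665]) cube([845, 62, 76]);
translate([357, 189, 665]) cube([62, 622, 76]);
translate([1264, 189, 665]) cube([62, 622, 76]);


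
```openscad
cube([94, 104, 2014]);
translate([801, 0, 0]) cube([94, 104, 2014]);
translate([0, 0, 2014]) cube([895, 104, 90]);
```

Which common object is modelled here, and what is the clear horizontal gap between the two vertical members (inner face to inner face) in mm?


A door frame. The clear opening width is 707 mm.

Two 2014 mm tall posts with a header on top — a door frame. The left jamb is 94 mm wide at x = 0; the right jamb starts at x = 801. The clear opening is 801 − 94 = 707 mm.


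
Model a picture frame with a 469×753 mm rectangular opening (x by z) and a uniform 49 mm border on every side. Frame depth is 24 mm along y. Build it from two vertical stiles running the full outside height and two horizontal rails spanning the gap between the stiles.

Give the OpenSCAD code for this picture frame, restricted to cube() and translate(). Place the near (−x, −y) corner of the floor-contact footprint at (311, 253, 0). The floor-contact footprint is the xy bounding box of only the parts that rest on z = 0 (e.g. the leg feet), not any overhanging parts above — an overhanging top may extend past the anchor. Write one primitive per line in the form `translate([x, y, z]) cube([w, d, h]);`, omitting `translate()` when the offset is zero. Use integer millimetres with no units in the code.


translate([311, 253, 0]) cube([49, 24, 851]);
translate([829, 253, 0]) cube([49, 24, 851]);
translate([360, 253, 0]) cube([469, 24, 49]);
translate([360, 253, 802]) cube([469, 24, 49]);


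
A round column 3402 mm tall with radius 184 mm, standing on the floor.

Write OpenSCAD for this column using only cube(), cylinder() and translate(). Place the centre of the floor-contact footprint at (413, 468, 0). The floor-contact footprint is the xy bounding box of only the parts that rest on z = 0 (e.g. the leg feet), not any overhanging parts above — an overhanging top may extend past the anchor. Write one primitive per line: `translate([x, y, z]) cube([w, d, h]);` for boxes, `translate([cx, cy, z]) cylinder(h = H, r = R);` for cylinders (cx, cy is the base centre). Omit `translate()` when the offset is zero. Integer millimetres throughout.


translate([413, 468, 0]) cylinder(h = 3402, r = 184);


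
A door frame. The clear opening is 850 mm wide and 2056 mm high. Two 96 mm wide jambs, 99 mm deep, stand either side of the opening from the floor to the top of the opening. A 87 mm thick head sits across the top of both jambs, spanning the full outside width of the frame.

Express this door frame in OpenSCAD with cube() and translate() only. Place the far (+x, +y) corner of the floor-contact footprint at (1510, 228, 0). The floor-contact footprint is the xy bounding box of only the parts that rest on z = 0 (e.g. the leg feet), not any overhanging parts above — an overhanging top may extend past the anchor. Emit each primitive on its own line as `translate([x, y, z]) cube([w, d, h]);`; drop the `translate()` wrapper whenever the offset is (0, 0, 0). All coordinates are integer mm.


translate([468, 129, 0]) cube([96, 99, 2056]);
translate([1414, 129, 0]) cube([96, 99, 2056]);
translate([468, 129, 2056]) cube([1042, 99, 87]);


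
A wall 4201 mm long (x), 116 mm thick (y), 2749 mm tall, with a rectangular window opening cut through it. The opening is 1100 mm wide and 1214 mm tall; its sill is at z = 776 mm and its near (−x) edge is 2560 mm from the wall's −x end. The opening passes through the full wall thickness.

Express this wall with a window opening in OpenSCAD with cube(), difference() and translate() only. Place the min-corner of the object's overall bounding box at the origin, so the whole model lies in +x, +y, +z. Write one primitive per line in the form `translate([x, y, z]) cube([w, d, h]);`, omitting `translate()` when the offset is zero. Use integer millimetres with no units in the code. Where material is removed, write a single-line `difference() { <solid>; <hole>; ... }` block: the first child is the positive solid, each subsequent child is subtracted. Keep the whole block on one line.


difference() { cube([4201, 116, 2749]); translate([2560, 0, 776]) cube([1100, 116, 1214]); }


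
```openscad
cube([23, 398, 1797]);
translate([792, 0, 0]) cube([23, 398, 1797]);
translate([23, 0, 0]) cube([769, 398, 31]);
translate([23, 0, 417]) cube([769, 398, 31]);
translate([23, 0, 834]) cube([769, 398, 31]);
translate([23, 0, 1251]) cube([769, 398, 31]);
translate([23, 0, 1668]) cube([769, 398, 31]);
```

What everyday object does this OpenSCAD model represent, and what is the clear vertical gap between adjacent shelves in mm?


A bookshelf. The clear shelf gap is 386 mm.

Two tall side panels with 5 horizontal boards between them — a bookshelf. The first two shelf undersides are at z = 0 and z = 417; with shelf thickness 31, the clear gap is 417 − 0 − 31 = 386 mm.


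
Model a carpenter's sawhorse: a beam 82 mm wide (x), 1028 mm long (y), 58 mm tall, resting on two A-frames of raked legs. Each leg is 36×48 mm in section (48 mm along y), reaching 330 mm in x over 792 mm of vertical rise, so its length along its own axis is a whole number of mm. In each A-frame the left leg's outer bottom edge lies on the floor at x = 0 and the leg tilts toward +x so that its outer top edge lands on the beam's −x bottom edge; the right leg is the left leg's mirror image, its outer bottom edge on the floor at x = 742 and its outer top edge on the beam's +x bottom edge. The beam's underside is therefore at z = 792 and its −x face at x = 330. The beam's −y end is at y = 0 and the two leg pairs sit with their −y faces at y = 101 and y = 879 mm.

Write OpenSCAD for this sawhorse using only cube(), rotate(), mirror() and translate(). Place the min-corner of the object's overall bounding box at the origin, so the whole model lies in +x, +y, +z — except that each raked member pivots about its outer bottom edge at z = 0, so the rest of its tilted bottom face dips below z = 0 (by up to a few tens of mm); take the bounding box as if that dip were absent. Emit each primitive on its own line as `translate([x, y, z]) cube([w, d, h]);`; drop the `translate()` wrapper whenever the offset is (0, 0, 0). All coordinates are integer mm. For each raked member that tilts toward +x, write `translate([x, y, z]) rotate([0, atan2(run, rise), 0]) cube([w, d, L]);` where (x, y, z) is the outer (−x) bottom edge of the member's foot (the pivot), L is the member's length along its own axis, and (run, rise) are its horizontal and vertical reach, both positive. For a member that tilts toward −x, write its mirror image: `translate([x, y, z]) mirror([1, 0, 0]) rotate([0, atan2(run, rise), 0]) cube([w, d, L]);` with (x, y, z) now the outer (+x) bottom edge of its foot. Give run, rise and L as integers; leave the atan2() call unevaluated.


translate([330, 0, 792]) cube([82, 1028, 58]);
translate([0, 101, 0]) rotate([0, atan2(330, 792), 0]) cube([36, 48, 858]);
translate([742, 101, 0]) mirror([1, 0, 0]) rotate([0, atan2(330, 792), 0]) cube([36, 48, 858]);
translate([0, 879, 0]) rotate([0, atan2(330, 792), 0]) cube([36, 48, 858]);
translate([742, 879, 0]) mirror([1, 0, 0]) rotate([0, atan2(330, 792), 0]) cube([36, 48, 858]);


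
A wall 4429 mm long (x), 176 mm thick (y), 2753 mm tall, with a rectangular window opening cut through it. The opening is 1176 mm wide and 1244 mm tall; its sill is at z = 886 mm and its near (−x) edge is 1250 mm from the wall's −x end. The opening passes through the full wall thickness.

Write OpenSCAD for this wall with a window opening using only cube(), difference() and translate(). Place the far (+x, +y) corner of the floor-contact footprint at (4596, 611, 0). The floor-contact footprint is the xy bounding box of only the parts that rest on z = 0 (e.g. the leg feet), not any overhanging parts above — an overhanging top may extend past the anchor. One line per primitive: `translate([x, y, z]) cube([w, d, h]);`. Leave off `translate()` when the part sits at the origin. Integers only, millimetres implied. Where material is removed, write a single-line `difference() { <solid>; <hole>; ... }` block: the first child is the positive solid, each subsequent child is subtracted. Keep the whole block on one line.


difference() { translate([167, 435, 0]) cube([4429, 176, 2753]); translate([1417, 435, 886]) cube([1176, 176, 1244]); }


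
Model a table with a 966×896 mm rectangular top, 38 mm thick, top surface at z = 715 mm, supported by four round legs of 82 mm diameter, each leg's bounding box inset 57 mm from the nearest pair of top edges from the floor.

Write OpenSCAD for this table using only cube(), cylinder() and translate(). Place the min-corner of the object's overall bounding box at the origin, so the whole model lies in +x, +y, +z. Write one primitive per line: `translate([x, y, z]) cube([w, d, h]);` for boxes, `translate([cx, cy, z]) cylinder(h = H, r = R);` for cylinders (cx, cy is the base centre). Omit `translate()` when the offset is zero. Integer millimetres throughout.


// leg_h = 715 - 38 = 677
translate([0, 0, 677]) cube([966, 896, 38]);
translate([98, 98, 0]) cylinder(h = 677, r = 41);
translate([868, 98, 0]) cylinder(h = 677, r = 41);
translate([98, 798, 0]) cylinder(h = 677, r = 41);
translate([868, 798, 0]) cylinder(h = 677, r = 41);


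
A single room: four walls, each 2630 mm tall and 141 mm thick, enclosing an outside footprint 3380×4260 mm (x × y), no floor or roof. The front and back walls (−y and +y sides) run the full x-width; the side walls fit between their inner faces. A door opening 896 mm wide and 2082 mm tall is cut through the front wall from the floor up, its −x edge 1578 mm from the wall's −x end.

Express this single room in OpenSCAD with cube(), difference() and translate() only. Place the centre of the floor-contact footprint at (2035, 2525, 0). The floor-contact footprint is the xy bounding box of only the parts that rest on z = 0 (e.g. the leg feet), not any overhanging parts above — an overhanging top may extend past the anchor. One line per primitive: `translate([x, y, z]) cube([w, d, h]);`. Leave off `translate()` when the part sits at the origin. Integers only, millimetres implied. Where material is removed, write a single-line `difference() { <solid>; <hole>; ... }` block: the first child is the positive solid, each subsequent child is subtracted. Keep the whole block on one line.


difference() { translate([345, 395, 0]) cube([3380, 141, 2630]); translate([1923, 395, 0]) cube([896, 141, 2082]); }
translate([345, 4514, 0]) cube([3380, 141, 2630]);
translate([345, 536, 0]) cube([141, 3978, 2630]);
translate([3584, 536, 0]) cube([141, 3978, 2630]);


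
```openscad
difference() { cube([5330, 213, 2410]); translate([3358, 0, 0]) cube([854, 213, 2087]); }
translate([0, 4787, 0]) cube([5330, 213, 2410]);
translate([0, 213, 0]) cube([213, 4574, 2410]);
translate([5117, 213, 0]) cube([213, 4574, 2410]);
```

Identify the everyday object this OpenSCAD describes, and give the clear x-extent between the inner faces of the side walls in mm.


A single room. The interior width is 4904 mm.

Four walls enclosing a rectangle with a door in the front wall — a room. Outside width 5330 minus two 213 mm walls gives 4904 mm.


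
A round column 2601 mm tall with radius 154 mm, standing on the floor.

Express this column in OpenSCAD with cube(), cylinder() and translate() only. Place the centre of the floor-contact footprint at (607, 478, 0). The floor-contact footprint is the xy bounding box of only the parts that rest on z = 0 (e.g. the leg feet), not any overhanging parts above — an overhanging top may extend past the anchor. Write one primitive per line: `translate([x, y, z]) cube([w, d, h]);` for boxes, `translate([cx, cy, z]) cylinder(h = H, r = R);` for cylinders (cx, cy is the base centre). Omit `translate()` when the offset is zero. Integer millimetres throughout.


translate([607, 478, 0]) cylinder(h = 2601, r = 154);


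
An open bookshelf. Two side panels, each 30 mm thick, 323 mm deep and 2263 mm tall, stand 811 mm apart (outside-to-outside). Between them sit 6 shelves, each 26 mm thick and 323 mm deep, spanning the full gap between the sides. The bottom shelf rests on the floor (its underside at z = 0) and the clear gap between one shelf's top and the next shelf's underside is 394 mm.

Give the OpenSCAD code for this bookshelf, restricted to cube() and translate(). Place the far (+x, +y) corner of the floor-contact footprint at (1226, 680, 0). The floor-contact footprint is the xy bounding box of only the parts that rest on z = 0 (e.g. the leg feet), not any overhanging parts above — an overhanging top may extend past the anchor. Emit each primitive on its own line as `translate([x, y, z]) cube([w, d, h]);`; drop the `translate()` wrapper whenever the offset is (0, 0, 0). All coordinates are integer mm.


translate([415, 357, 0]) cube([30, 323, 2263]);
translate([1196, 357, 0]) cube([30, 323, 2263]);
translate([445, 357, 0]) cube([751, 323, 26]);
translate([445, 357, 420]) cube([751, 323, 26]);
translate([445, 357, 840]) cube([751, 323, 26]);
translate([445, 357, 1260]) cube([751, 323, 26]);
translate([445, 357, 1680]) cube([751, 323, 26]);
translate([445, 357, 2100]) cube([751, 323, 26]);


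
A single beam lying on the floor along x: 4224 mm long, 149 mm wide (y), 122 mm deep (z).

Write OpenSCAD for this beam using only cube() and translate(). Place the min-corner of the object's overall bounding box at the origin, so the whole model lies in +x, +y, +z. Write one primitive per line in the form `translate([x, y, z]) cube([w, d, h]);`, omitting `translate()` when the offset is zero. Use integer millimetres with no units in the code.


cube([4224, 149, 122]);


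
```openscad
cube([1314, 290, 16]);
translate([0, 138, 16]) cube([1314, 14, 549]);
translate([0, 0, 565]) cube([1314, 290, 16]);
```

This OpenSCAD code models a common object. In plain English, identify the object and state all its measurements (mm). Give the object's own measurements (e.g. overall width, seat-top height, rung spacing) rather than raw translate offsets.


An I-beam lying along x, 1314 mm long. Overall section height 581 mm. Two flanges 290 mm wide (y) and 16 mm thick, one on the floor and one at the top; a web 14 mm thick runs between them, centred on the flange width.


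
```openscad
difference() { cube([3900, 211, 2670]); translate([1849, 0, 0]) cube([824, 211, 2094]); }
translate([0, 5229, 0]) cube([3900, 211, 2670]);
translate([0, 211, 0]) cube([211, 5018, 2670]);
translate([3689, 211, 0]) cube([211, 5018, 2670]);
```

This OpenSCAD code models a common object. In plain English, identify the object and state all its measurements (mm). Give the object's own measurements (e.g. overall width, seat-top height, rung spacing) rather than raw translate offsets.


A single room: four walls, each 2670 mm tall and 211 mm thick, enclosing an outside footprint 3900×5440 mm (x × y), no floor or roof. The front and back walls (−y and +y sides) run the full x-width; the side walls fit between their inner faces. A door opening 824 mm wide and 2094 mm tall is cut through the front wall from the floor up, its −x edge 1849 mm from the wall's −x end.


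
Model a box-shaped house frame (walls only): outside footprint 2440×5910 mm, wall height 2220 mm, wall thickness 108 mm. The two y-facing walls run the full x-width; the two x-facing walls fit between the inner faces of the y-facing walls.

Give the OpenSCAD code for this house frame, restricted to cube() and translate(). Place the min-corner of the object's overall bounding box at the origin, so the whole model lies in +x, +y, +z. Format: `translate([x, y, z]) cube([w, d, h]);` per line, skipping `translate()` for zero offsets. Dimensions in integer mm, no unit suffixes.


cube([2440, 108, 2220]);
translate([0, 5802, 0]) cube([2440, 108, 2220]);
translate([0, 108, 0]) cube([108, 5694, 2220]);
translate([2332, 108, 0]) cube([108, 5694, 2220]);


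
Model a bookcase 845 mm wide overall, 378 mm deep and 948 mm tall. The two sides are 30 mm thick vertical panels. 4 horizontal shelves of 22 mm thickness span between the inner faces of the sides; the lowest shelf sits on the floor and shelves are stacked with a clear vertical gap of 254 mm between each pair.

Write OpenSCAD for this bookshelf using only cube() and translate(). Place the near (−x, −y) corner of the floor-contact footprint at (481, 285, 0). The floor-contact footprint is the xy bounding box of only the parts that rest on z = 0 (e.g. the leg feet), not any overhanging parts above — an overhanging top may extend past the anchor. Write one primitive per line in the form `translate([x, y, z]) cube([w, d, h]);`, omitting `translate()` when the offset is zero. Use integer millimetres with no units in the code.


translate([481, 285, 0]) cube([30, 378, 948]);
translate([1296, 285, 0]) cube([30, 378, 948]);
translate([511, 285, 0]) cube([785, 378, 22]);
translate([511, 285, 276]) cube([785, 378, 22]);
translate([511, 285, 552]) cube([785, 378, 22]);
translate([511, 285, 828]) cube([785, 378, 22]);


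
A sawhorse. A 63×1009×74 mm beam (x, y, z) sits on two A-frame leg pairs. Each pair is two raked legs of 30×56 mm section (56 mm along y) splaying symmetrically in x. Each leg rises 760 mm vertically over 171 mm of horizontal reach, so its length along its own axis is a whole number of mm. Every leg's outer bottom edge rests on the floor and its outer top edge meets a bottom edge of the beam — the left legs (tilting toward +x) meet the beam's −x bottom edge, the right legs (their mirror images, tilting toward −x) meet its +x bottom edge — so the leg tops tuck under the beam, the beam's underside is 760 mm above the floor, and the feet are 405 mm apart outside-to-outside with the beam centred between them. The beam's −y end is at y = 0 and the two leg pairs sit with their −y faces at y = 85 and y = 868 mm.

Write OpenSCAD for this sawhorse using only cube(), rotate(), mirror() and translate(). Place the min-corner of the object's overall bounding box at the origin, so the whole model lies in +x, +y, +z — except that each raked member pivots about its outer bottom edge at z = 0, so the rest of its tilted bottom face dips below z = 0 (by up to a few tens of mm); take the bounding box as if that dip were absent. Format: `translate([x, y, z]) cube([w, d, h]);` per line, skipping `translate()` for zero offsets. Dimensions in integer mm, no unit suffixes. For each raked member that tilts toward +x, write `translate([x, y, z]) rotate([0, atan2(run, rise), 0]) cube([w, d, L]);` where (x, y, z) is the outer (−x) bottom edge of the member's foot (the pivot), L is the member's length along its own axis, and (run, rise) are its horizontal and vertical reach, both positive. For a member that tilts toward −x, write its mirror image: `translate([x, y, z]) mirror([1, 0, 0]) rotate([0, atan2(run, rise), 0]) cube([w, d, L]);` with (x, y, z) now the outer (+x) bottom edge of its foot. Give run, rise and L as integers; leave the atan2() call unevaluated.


// leg length = √(171² + 760²) = 779
// right-leg outer foot x = 2·171 + 63 = 405
// beam min-corner = (171, 0, 760)
translate([171, 0, 760]) cube([63, 1009, 74]);
translate([0, 85, 0]) rotate([0, atan2(171, 760), 0]) cube([30, 56, 779]);
translate([405, 85, 0]) mirror([1, 0, 0]) rotate([0, atan2(171, 760), 0]) cube([30, 56, 779]);
translate([0, 868, 0]) rotate([0, atan2(171, 760), 0]) cube([30, 56, 779]);
translate([405, 868, 0]) mirror([1, 0, 0]) rotate([0, atan2(171, 760), 0]) cube([30, 56, 779]);


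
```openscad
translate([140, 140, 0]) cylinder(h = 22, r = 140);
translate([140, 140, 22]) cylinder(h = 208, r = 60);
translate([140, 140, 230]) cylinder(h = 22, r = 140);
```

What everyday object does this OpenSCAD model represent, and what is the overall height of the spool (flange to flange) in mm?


A spool. The overall height is 252 mm.

Three coaxial cylinders, large–small–large — a spool. Two 22 mm flanges and a 208 mm core give 22 + 208 + 22 = 252 mm.


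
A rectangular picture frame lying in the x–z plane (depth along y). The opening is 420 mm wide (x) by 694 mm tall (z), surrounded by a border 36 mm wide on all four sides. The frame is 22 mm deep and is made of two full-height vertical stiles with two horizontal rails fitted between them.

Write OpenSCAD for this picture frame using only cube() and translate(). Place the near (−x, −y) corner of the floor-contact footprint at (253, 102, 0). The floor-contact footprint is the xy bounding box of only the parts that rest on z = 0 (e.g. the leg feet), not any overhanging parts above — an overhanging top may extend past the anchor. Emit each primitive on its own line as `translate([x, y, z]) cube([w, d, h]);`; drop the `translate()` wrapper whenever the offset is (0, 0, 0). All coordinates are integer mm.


translate([253, 102, 0]) cube([36, 22, 766]);
translate([709, 102, 0]) cube([36, 22, 766]);
translate([289, 102, 0]) cube([420, 22, 36]);
translate([289, 102, 730]) cube([420, 22, 36]);


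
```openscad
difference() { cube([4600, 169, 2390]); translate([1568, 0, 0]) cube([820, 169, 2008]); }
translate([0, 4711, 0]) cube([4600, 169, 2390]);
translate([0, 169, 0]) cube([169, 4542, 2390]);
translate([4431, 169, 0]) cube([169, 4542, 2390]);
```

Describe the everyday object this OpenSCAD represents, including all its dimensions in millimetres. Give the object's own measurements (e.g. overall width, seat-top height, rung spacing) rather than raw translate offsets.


A single room: four walls, each 2390 mm tall and 169 mm thick, enclosing an outside footprint 4600×4880 mm (x × y), no floor or roof. The front and back walls (−y and +y sides) run the full x-width; the side walls fit between their inner faces. A door opening 820 mm wide and 2008 mm tall is cut through the front wall from the floor up, its −x edge 1568 mm from the wall's −x end.


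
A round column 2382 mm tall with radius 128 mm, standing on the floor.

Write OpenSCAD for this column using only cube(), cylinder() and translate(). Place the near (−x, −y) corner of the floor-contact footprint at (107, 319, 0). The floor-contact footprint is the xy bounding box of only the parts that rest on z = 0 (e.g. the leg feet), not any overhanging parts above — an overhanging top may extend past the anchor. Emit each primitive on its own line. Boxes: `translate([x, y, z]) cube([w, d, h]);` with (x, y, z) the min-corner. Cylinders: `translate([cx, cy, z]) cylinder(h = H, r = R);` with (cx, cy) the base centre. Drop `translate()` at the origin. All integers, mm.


translate([235, 447, 0]) cylinder(h = 2382, r = 128);


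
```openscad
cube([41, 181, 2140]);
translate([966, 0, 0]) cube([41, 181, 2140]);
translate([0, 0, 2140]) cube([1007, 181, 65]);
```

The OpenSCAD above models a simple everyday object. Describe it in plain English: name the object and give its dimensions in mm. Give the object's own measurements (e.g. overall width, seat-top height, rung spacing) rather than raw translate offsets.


A door frame. The clear opening is 925 mm wide and 2140 mm high. Two 41 mm wide jambs, 181 mm deep, stand either side of the opening from the floor to the top of the opening. A 65 mm thick head sits across the top of both jambs, spanning the full outside width of the frame.


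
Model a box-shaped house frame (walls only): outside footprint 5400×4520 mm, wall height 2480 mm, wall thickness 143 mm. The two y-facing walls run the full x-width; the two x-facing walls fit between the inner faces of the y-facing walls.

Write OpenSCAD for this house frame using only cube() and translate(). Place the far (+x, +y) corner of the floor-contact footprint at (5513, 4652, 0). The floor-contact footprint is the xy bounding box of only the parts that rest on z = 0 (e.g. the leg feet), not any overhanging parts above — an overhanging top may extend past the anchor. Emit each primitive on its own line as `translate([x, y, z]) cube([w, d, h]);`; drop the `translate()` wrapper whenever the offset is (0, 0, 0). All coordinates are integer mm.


translate([113, 132, 0]) cube([5400, 143, 2480]);
translate([113, 4509, 0]) cube([5400, 143, 2480]);
translate([113, 275, 0]) cube([143, 4234, 2480]);
translate([5370, 275, 0]) cube([143, 4234, 2480]);


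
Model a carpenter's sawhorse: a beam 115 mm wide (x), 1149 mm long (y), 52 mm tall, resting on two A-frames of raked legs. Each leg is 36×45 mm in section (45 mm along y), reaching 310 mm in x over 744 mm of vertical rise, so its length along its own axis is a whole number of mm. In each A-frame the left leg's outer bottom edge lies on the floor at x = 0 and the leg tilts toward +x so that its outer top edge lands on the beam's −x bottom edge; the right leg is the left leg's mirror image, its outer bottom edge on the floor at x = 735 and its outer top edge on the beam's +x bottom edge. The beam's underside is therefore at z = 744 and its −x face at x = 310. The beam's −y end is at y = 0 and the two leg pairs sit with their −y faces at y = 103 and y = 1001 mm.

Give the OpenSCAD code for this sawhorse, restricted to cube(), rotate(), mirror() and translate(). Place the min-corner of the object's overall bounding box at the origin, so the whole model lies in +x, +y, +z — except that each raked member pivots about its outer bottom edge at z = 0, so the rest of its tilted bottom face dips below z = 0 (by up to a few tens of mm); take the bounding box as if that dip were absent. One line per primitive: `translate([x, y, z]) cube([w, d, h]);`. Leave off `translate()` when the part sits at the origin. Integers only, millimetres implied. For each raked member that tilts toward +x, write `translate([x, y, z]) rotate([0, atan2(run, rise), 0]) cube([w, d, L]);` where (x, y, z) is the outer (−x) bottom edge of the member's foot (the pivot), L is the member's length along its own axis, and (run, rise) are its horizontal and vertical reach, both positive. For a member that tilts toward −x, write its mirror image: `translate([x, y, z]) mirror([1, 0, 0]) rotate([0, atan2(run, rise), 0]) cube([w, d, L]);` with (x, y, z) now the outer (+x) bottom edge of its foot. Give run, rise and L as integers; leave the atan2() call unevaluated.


translate([310, 0, 744]) cube([115, 1149, 52]);
translate([0, 103, 0]) rotate([0, atan2(310, 744), 0]) cube([36, 45, 806]);
translate([735, 103, 0]) mirror([1, 0, 0]) rotate([0, atan2(310, 744), 0]) cube([36, 45, 806]);
translate([0, 1001, 0]) rotate([0, atan2(310, 744), 0]) cube([36, 45, 806]);
translate([735, 1001, 0]) mirror([1, 0, 0]) rotate([0, atan2(310, 744), 0]) cube([36, 45, 806]);


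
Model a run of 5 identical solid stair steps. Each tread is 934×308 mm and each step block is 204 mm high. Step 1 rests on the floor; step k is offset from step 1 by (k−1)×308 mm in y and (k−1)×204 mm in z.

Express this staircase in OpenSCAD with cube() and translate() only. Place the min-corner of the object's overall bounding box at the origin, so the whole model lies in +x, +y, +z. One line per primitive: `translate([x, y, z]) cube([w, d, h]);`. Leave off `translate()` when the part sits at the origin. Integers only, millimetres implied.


cube([934, 308, 204]);
translate([0, 308, 204]) cube([934, 308, 204]);
translate([0, 616, 408]) cube([934, 308, 204]);
translate([0, 924, 612]) cube([934, 308, 204]);
translate([0, 1232, 816]) cube([934, 308, 204]);


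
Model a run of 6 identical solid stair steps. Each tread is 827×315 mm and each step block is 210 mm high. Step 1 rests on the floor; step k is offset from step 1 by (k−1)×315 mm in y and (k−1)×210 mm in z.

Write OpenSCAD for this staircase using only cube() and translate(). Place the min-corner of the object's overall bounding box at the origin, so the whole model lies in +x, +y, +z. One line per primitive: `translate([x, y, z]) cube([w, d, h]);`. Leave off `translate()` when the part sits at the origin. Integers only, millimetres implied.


cube([827, 315, 210]);
translate([0, 315, 210]) cube([827, 315, 210]);
translate([0, 630, 420]) cube([827, 315, 210]);
translate([0, 945, 630]) cube([827, 315, 210]);
translate([0, 1260, 840]) cube([827, 315, 210]);
translate([0, 1575, 1050]) cube([827, 315, 210]);


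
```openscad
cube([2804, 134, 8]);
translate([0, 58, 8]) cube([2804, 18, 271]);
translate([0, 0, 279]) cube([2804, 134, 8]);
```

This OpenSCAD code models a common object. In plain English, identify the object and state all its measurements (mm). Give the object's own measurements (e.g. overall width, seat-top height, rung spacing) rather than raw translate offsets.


An I-beam lying along x, 2804 mm long. Overall section height 287 mm. Two flanges 134 mm wide (y) and 8 mm thick, one on the floor and one at the top; a web 18 mm thick runs between them, centred on the flange width.


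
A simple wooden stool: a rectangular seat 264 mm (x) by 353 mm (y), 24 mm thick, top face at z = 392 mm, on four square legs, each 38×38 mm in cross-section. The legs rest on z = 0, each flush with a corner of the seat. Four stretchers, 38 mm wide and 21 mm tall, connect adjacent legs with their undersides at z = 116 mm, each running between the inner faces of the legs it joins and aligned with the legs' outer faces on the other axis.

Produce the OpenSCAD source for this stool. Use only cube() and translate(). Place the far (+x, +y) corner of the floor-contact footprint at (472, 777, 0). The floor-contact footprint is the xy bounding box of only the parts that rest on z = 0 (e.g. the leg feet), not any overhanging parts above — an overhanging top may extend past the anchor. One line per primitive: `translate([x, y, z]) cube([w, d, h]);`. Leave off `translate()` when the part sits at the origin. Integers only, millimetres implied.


translate([208, 424, 368]) cube([264, 353, 24]);
translate([208, 424, 0]) cube([38, 38, 368]);
translate([434, 424, 0]) cube([38, 38, 368]);
translate([208, 739, 0]) cube([38, 38, 368]);
translate([434, 739, 0]) cube([38, 38, 368]);
translate([246, 424, 116]) cube([188, 38, 21]);
translate([246, 739, 116]) cube([188, 38, 21]);
translate([208, 462, 116]) cube([38, 277, 21]);
translate([434, 462, 116]) cube([38, 277, 21]);


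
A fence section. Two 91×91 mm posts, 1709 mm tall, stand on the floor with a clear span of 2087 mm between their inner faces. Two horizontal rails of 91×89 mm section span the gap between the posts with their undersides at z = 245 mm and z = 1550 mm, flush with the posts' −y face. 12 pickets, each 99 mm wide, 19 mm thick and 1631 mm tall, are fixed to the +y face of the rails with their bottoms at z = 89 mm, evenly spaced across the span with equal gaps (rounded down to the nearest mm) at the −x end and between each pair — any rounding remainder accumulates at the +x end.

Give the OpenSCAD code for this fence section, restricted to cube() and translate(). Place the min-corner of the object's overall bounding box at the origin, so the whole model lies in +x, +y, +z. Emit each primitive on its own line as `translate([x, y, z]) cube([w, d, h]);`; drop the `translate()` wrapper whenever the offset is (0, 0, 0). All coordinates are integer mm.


cube([91, 91, 1709]);
translate([2178, 0, 0]) cube([91, 91, 1709]);
translate([91, 0, 245]) cube([2087, 91, 89]);
translate([91, 0, 1550]) cube([2087, 91, 89]);
translate([160, 91, 89]) cube([99, 19, 1631]);
translate([328, 91, 89]) cube([99, 19, 1631]);
translate([496, 91, 89]) cube([99, 19, 1631]);
translate([664, 91, 89]) cube([99, 19, 1631]);
translate([832, 91, 89]) cube([99, 19, 1631]);
translate([1000, 91, 89]) cube([99, 19, 1631]);
translate([1168, 91, 89]) cube([99, 19, 1631]);
translate([1336, 91, 89]) cube([99, 19, 1631]);
translate([1504, 91, 89]) cube([99, 19, 1631]);
translate([1672, 91, 89]) cube([99, 19, 1631]);
translate([1840, 91, 89]) cube([99, 19, 1631]);
translate([2008, 91, 89]) cube([99, 19, 1631]);


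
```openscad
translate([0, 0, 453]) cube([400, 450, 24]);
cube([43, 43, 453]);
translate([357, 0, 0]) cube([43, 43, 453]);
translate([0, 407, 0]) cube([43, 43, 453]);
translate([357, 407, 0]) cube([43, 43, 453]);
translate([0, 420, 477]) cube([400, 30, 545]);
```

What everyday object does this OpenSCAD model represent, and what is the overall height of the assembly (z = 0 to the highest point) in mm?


A chair. The overall height is 1022 mm.

A slab on four corner posts with a tall panel at the back — a chair. The seat slab sits at z = 453 with thickness 24, and the 545 mm backrest starts at the seat top, so the overall height is 453 + 24 + 545 = 1022 mm.


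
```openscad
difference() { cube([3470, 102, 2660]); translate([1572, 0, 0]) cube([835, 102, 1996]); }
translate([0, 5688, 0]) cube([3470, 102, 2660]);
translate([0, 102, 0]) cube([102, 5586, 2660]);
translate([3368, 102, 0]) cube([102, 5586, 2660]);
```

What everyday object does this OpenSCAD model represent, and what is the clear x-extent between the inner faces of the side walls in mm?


A single room. The interior width is 3266 mm.

Four walls enclosing a rectangle with a door in the front wall — a room. Outside width 3470 minus two 102 mm walls gives 3266 mm.
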